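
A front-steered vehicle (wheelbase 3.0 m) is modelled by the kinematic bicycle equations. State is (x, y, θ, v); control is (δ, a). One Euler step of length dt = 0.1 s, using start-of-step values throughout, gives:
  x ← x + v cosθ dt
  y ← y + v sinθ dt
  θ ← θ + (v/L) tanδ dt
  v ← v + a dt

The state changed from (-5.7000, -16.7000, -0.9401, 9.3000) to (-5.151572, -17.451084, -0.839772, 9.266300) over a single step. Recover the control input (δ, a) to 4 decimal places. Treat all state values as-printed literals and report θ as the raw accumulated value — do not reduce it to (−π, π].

δ = 0.3130, a = -0.3370

a = (v'−v)/dt = (-0.033700)/0.1 = -0.3370
Δθ = θ'−θ = 0.100328;  (v·dt/L) = 9.3000·0.1/3.0 = 0.310000
tan δ = Δθ·L/(v·dt) = 0.323639  →  δ = 0.3130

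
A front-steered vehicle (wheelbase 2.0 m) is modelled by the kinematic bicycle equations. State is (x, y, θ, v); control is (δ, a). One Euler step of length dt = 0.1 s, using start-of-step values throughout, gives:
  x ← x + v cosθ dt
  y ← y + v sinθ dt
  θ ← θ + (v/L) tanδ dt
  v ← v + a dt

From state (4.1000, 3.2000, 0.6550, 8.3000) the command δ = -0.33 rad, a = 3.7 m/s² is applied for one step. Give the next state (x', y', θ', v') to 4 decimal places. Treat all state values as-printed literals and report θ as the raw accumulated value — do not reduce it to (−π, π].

x' = 4.1000 + 8.3000·cos(0.6550)·0.1 = 4.7582
y' = 3.2000 + 8.3000·sin(0.6550)·0.1 = 3.7056
θ' = 0.6550 + (8.3000/2.0)·tan(-0.33)·0.1 = 0.5129
v' = 8.3000 + 3.7000·0.1 = 8.6700

(4.7582, 3.7056, 0.5129, 8.6700)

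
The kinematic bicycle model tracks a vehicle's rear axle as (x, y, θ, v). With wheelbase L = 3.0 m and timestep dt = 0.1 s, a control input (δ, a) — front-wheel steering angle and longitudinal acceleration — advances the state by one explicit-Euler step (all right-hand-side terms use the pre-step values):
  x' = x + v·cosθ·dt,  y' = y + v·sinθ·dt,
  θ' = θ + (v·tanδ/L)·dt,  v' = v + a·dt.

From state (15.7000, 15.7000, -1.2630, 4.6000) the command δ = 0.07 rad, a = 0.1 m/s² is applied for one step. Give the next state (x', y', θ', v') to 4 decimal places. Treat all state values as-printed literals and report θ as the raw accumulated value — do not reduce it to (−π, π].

x' = 15.7000 + 4.6000·cos(-1.2630)·0.1 = 15.8394
y' = 15.7000 + 4.6000·sin(-1.2630)·0.1 = 15.2616
θ' = -1.2630 + (4.6000/3.0)·tan(0.07)·0.1 = -1.2522
v' = 4.6000 + 0.1000·0.1 = 4.6100

(15.8394, 15.2616, -1.2522, 4.6100)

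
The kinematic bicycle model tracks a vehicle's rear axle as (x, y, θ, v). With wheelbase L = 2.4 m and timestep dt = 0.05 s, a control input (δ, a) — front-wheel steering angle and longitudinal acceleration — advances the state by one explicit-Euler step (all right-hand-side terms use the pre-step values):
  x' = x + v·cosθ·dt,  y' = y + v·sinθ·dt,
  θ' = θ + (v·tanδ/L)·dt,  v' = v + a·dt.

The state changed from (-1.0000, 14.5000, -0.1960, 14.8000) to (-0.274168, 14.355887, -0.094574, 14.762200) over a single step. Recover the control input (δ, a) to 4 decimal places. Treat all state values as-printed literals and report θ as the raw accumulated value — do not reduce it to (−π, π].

δ = 0.3178, a = -0.7560

a = (v'−v)/dt = (-0.037800)/0.05 = -0.7560
Δθ = θ'−θ = 0.101426;  (v·dt/L) = 14.8000·0.05/2.4 = 0.308333
tan δ = Δθ·L/(v·dt) = 0.328949  →  δ = 0.3178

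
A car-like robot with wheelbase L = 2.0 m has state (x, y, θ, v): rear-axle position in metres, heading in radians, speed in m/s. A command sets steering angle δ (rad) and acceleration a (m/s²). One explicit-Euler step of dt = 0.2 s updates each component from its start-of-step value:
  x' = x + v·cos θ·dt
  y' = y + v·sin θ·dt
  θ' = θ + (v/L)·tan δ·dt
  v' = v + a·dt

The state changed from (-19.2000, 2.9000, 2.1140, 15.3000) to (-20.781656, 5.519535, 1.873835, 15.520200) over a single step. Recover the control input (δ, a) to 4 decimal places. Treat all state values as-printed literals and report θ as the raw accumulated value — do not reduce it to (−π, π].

δ = -0.1557, a = 1.1010

a = (v'−v)/dt = (0.220200)/0.2 = 1.1010
Δθ = θ'−θ = -0.240165;  (v·dt/L) = 15.3000·0.2/2.0 = 1.530000
tan δ = Δθ·L/(v·dt) = -0.156971  →  δ = -0.1557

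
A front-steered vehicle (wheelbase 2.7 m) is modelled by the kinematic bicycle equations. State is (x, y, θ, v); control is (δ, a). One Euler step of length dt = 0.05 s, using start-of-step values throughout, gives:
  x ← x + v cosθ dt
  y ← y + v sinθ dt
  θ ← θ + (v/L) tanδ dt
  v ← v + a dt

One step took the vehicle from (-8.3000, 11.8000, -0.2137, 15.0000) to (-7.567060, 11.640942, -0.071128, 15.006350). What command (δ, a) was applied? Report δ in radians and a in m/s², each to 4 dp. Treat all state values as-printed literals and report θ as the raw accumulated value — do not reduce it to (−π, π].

δ = 0.4742, a = 0.1270

a = (v'−v)/dt = (0.006350)/0.05 = 0.1270
Δθ = θ'−θ = 0.142572;  (v·dt/L) = 15.0000·0.05/2.7 = 0.277778
tan δ = Δθ·L/(v·dt) = 0.513259  →  δ = 0.4742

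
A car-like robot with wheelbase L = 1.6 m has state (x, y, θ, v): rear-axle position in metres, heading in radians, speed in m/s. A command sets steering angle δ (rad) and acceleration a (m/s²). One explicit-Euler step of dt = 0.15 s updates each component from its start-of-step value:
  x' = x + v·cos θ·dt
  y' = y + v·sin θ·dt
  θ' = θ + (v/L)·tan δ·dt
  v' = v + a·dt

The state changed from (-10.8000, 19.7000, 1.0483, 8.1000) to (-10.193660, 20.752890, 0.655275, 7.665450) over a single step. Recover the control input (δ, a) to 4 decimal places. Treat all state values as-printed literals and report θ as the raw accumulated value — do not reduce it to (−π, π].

a = (v'−v)/dt = (-0.434550)/0.15 = -2.8970
Δθ = θ'−θ = -0.393025;  (v·dt/L) = 8.1000·0.15/1.6 = 0.759375
tan δ = Δθ·L/(v·dt) = -0.517564  →  δ = -0.4776

δ = -0.4776, a = -2.8970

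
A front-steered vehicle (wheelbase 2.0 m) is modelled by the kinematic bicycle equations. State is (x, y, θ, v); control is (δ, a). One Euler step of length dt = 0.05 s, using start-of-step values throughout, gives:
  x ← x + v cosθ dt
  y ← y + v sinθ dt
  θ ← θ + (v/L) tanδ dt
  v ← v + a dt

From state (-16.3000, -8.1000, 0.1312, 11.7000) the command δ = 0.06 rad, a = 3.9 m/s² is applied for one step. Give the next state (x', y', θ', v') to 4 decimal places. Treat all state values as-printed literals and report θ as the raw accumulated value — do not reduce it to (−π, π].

(-15.7200, -8.0235, 0.1488, 11.8950)

x' = -16.3000 + 11.7000·cos(0.1312)·0.05 = -15.7200
y' = -8.1000 + 11.7000·sin(0.1312)·0.05 = -8.0235
θ' = 0.1312 + (11.7000/2.0)·tan(0.06)·0.05 = 0.1488
v' = 11.7000 + 3.9000·0.05 = 11.8950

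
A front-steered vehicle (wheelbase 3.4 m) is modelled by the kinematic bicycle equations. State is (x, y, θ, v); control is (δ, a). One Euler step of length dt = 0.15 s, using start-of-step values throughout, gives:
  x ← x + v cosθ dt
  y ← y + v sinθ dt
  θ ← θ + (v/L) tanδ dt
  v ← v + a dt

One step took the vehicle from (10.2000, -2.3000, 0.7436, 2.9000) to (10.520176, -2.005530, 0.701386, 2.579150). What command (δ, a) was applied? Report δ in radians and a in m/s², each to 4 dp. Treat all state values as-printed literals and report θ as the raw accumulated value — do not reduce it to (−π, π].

a = (v'−v)/dt = (-0.320850)/0.15 = -2.1390
Δθ = θ'−θ = -0.042214;  (v·dt/L) = 2.9000·0.15/3.4 = 0.127941
tan δ = Δθ·L/(v·dt) = -0.329949  →  δ = -0.3187

δ = -0.3187, a = -2.1390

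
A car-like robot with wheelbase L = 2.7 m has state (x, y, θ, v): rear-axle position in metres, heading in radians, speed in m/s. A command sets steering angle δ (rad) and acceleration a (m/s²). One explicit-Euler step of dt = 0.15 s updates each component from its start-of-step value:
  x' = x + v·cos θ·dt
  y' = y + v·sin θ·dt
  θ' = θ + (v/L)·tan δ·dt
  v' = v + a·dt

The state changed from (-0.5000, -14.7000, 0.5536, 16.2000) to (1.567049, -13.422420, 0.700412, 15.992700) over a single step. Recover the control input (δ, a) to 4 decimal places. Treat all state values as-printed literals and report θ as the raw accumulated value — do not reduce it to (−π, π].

a = (v'−v)/dt = (-0.207300)/0.15 = -1.3820
Δθ = θ'−θ = 0.146812;  (v·dt/L) = 16.2000·0.15/2.7 = 0.900000
tan δ = Δθ·L/(v·dt) = 0.163124  →  δ = 0.1617

δ = 0.1617, a = -1.3820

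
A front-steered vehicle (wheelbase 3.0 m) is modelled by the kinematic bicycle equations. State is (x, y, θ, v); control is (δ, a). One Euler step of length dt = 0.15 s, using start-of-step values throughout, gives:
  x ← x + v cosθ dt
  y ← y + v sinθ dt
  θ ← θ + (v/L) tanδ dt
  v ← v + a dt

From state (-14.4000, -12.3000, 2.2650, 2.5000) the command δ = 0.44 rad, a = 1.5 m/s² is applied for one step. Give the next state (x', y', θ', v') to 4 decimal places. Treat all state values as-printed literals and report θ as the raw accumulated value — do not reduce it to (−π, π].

(-14.6399, -12.0118, 2.3238, 2.7250)

x' = -14.4000 + 2.5000·cos(2.2650)·0.15 = -14.6399
y' = -12.3000 + 2.5000·sin(2.2650)·0.15 = -12.0118
θ' = 2.2650 + (2.5000/3.0)·tan(0.44)·0.15 = 2.3238
v' = 2.5000 + 1.5000·0.15 = 2.7250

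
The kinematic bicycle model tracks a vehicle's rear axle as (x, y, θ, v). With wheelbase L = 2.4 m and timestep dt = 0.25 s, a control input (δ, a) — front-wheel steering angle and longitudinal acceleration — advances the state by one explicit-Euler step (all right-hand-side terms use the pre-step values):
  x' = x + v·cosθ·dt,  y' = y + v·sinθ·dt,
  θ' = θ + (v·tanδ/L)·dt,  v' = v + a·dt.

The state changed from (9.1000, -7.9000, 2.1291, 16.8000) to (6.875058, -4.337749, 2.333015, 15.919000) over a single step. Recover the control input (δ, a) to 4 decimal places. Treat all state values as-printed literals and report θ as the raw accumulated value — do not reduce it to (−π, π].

a = (v'−v)/dt = (-0.881000)/0.25 = -3.5240
Δθ = θ'−θ = 0.203915;  (v·dt/L) = 16.8000·0.25/2.4 = 1.750000
tan δ = Δθ·L/(v·dt) = 0.116523  →  δ = 0.1160

δ = 0.1160, a = -3.5240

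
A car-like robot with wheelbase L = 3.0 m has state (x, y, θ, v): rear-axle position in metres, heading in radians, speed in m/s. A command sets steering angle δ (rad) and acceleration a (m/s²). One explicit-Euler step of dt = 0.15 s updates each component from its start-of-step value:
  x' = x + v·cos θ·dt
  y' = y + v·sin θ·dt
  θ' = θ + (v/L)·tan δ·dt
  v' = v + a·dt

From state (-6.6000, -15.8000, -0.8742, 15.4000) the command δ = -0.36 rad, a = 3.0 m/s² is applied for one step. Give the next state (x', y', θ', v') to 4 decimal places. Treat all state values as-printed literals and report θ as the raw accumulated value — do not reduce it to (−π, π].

x' = -6.6000 + 15.4000·cos(-0.8742)·0.15 = -5.1179
y' = -15.8000 + 15.4000·sin(-0.8742)·0.15 = -17.5718
θ' = -0.8742 + (15.4000/3.0)·tan(-0.36)·0.15 = -1.1640
v' = 15.4000 + 3.0000·0.15 = 15.8500

(-5.1179, -17.5718, -1.1640, 15.8500)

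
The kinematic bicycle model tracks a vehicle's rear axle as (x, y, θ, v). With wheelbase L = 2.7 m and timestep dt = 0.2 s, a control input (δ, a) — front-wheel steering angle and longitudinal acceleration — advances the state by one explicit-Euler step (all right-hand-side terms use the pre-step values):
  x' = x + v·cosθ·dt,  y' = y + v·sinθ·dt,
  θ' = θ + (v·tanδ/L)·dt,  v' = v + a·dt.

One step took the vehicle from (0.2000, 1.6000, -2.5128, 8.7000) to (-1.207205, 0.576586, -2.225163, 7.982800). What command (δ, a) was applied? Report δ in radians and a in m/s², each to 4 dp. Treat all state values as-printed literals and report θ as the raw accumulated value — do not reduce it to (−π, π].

δ = 0.4198, a = -3.5860

a = (v'−v)/dt = (-0.717200)/0.2 = -3.5860
Δθ = θ'−θ = 0.287637;  (v·dt/L) = 8.7000·0.2/2.7 = 0.644444
tan δ = Δθ·L/(v·dt) = 0.446333  →  δ = 0.4198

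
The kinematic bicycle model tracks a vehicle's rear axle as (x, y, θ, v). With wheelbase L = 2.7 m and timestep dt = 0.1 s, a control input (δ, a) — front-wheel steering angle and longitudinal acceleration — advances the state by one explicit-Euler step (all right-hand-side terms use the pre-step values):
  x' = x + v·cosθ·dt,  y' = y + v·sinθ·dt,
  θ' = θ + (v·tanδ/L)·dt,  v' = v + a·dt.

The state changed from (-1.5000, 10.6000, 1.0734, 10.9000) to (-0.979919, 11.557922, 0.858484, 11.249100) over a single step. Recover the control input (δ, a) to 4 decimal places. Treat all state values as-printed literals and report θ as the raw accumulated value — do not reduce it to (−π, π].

δ = -0.4892, a = 3.4910

a = (v'−v)/dt = (0.349100)/0.1 = 3.4910
Δθ = θ'−θ = -0.214916;  (v·dt/L) = 10.9000·0.1/2.7 = 0.403704
tan δ = Δθ·L/(v·dt) = -0.532361  →  δ = -0.4892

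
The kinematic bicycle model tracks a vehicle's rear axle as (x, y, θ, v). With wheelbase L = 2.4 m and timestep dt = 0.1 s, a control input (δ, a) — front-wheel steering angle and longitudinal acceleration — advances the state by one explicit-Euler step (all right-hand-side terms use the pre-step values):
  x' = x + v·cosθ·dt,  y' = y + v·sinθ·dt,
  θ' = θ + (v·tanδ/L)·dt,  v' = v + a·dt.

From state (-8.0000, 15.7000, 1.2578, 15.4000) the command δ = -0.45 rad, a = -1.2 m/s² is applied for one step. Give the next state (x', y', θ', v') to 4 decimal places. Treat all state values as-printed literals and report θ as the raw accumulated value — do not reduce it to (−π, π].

x' = -8.0000 + 15.4000·cos(1.2578)·0.1 = -7.5258
y' = 15.7000 + 15.4000·sin(1.2578)·0.1 = 17.1652
θ' = 1.2578 + (15.4000/2.4)·tan(-0.45)·0.1 = 0.9478
v' = 15.4000 − 1.2000·0.1 = 15.2800

(-7.5258, 17.1652, 0.9478, 15.2800)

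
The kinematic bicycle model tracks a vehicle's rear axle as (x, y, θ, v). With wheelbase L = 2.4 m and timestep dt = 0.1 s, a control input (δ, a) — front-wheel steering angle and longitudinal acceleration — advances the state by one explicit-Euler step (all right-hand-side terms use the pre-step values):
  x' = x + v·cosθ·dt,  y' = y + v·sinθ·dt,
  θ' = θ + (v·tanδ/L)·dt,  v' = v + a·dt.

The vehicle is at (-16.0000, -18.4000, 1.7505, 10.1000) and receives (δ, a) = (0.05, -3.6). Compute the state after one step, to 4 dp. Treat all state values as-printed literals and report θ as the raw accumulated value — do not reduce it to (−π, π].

x' = -16.0000 + 10.1000·cos(1.7505)·0.1 = -16.1805
y' = -18.4000 + 10.1000·sin(1.7505)·0.1 = -17.4063
θ' = 1.7505 + (10.1000/2.4)·tan(0.05)·0.1 = 1.7716
v' = 10.1000 − 3.6000·0.1 = 9.7400

(-16.1805, -17.4063, 1.7716, 9.7400)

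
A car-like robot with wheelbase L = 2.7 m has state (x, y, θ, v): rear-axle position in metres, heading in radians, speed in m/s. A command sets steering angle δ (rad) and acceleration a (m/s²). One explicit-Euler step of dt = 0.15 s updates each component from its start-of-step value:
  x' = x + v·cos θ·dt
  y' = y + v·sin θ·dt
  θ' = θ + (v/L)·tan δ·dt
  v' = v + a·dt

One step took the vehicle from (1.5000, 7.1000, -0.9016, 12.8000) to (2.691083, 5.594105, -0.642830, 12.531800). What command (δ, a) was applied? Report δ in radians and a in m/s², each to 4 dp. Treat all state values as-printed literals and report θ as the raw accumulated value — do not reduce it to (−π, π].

a = (v'−v)/dt = (-0.268200)/0.15 = -1.7880
Δθ = θ'−θ = 0.258770;  (v·dt/L) = 12.8000·0.15/2.7 = 0.711111
tan δ = Δθ·L/(v·dt) = 0.363895  →  δ = 0.3490

δ = 0.3490, a = -1.7880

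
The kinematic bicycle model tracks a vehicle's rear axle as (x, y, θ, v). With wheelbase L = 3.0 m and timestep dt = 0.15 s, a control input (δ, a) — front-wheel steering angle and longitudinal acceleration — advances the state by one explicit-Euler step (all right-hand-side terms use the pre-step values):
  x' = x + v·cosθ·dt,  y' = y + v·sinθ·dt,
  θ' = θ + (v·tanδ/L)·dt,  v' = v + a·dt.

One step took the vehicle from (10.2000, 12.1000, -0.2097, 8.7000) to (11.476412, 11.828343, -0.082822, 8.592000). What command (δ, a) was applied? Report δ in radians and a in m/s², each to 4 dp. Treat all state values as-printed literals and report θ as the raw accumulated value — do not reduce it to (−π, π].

a = (v'−v)/dt = (-0.108000)/0.15 = -0.7200
Δθ = θ'−θ = 0.126878;  (v·dt/L) = 8.7000·0.15/3.0 = 0.435000
tan δ = Δθ·L/(v·dt) = 0.291674  →  δ = 0.2838

δ = 0.2838, a = -0.7200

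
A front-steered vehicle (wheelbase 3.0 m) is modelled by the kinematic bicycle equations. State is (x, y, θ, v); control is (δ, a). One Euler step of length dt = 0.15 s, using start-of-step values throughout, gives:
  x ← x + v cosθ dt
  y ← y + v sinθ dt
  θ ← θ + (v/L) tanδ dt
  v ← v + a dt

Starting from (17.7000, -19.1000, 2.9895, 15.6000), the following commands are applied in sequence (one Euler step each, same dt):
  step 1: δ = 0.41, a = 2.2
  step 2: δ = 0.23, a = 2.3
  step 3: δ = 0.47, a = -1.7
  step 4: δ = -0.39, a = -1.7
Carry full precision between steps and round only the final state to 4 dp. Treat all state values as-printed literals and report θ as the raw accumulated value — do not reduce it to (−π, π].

(9.0693, -21.7816, 3.5991, 15.7650)

after step 1 (δ=0.41, a=2.2): (15.387013, -18.745474, 3.328512, 15.930000)
after step 2 (δ=0.23, a=2.3): (13.039134, -19.189522, 3.515008, 16.275000)
after step 3 (δ=0.47, a=-1.7): (10.766118, -20.080083, 3.928365, 16.020000)
after step 4 (δ=-0.39, a=-1.7): (9.069277, -21.781593, 3.599110, 15.765000)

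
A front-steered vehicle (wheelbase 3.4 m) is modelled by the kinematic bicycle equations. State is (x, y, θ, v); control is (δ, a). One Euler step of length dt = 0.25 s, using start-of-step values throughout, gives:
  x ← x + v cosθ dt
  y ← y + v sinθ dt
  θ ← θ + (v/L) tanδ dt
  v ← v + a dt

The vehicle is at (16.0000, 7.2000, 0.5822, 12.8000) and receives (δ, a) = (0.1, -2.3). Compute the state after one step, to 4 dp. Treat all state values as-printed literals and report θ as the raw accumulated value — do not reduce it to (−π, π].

x' = 16.0000 + 12.8000·cos(0.5822)·0.25 = 18.6728
y' = 7.2000 + 12.8000·sin(0.5822)·0.25 = 8.9596
θ' = 0.5822 + (12.8000/3.4)·tan(0.1)·0.25 = 0.6766
v' = 12.8000 − 2.3000·0.25 = 12.2250

(18.6728, 8.9596, 0.6766, 12.2250)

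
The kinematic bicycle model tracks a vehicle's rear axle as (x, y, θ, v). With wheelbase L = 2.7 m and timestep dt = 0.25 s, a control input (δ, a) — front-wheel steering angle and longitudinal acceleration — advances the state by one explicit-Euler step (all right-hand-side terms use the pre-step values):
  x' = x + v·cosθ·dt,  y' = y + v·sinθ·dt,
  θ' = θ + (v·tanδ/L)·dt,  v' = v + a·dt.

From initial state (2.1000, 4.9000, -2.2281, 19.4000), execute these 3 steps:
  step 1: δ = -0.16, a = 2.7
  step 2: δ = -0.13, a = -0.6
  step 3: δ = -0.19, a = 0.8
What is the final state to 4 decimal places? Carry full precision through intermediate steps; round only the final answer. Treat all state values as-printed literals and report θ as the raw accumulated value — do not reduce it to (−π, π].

after step 1 (δ=-0.16, a=2.7): (-0.863275, 1.060534, -2.517985, 20.075000)
after step 2 (δ=-0.13, a=-0.6): (-4.937382, -1.870252, -2.760999, 19.925000)
after step 3 (δ=-0.19, a=0.8): (-9.562196, -3.720644, -3.115812, 20.125000)

(-9.5622, -3.7206, -3.1158, 20.1250)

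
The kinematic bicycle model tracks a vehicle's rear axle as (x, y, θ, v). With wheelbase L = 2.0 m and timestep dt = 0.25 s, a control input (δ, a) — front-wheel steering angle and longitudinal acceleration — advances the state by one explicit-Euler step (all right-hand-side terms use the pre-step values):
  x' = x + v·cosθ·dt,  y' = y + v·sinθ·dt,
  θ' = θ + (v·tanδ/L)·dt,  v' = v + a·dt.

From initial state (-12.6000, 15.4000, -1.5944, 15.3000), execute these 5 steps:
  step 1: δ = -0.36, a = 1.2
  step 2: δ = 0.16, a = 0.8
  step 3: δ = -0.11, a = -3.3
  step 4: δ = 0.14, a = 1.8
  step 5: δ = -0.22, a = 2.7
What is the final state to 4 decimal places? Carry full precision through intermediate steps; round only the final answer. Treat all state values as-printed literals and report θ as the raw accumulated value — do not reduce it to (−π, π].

after step 1 (δ=-0.36, a=1.2): (-12.690276, 11.576065, -2.314270, 15.600000)
after step 2 (δ=0.16, a=0.8): (-15.329988, 8.705191, -1.999581, 15.800000)
after step 3 (δ=-0.11, a=-3.3): (-16.972261, 5.112777, -2.217711, 14.975000)
after step 4 (δ=0.14, a=1.8): (-19.228722, 2.125463, -1.953923, 15.425000)
after step 5 (δ=-0.22, a=2.7): (-20.670274, -1.451211, -2.385089, 16.100000)

(-20.6703, -1.4512, -2.3851, 16.1000)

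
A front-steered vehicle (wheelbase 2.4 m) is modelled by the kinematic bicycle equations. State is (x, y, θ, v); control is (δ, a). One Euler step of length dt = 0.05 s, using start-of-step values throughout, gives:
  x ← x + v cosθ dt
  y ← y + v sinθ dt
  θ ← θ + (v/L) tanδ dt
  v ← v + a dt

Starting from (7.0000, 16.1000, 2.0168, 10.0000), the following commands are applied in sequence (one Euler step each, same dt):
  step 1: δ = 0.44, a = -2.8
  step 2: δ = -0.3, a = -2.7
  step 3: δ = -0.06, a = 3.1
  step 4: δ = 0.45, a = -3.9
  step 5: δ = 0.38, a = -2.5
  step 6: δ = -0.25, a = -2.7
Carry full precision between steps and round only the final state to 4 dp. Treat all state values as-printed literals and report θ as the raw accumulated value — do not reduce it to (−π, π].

after step 1 (δ=0.44, a=-2.8): (6.784318, 16.551089, 2.114879, 9.860000)
after step 2 (δ=-0.3, a=-2.7): (6.529125, 16.972901, 2.051336, 9.725000)
after step 3 (δ=-0.06, a=3.1): (6.304352, 17.404081, 2.039166, 9.880000)
after step 4 (δ=0.45, a=-3.9): (6.081344, 17.844880, 2.138594, 9.685000)
after step 5 (δ=0.38, a=-2.5): (5.820926, 18.253145, 2.219184, 9.560000)
after step 6 (δ=-0.25, a=-2.7): (5.532261, 18.634139, 2.168329, 9.425000)

(5.5323, 18.6341, 2.1683, 9.4250)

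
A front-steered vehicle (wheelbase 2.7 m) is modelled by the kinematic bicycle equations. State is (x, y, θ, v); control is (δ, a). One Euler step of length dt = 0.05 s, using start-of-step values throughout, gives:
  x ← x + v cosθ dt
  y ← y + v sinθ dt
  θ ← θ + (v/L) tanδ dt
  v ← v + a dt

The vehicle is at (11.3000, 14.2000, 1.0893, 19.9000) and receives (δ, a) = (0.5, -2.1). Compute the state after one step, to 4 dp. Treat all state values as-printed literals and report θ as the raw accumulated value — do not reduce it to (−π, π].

(11.7608, 15.0819, 1.2906, 19.7950)

x' = 11.3000 + 19.9000·cos(1.0893)·0.05 = 11.7608
y' = 14.2000 + 19.9000·sin(1.0893)·0.05 = 15.0819
θ' = 1.0893 + (19.9000/2.7)·tan(0.5)·0.05 = 1.2906
v' = 19.9000 − 2.1000·0.05 = 19.7950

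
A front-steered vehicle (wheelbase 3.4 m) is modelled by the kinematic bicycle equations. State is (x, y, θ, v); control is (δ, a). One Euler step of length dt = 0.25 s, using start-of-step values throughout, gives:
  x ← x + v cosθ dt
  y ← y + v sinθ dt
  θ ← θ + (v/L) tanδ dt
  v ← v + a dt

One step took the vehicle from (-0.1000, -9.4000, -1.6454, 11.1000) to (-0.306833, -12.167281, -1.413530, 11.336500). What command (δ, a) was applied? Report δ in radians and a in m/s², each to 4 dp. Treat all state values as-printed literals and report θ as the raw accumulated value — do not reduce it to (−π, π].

a = (v'−v)/dt = (0.236500)/0.25 = 0.9460
Δθ = θ'−θ = 0.231870;  (v·dt/L) = 11.1000·0.25/3.4 = 0.816176
tan δ = Δθ·L/(v·dt) = 0.284093  →  δ = 0.2768

δ = 0.2768, a = 0.9460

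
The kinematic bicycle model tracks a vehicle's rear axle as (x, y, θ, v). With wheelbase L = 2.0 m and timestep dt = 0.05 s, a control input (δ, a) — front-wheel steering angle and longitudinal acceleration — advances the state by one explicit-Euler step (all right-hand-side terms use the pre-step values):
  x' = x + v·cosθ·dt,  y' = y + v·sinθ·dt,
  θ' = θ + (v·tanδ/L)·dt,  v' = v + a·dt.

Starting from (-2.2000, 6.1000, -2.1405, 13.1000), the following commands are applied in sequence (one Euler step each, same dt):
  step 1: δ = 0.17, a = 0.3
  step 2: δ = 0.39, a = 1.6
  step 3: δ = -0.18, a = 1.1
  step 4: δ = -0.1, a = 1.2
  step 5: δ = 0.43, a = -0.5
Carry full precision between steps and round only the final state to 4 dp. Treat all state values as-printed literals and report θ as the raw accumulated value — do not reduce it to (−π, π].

after step 1 (δ=0.17, a=0.3): (-2.553296, 5.548450, -2.084282, 13.115000)
after step 2 (δ=0.39, a=1.6): (-2.875411, 4.977267, -1.949508, 13.195000)
after step 3 (δ=-0.18, a=1.1): (-3.119336, 4.364266, -2.009535, 13.250000)
after step 4 (δ=-0.1, a=1.2): (-3.400765, 3.764513, -2.042771, 13.310000)
after step 5 (δ=0.43, a=-0.5): (-3.703331, 3.171770, -1.890165, 13.285000)

(-3.7033, 3.1718, -1.8902, 13.2850)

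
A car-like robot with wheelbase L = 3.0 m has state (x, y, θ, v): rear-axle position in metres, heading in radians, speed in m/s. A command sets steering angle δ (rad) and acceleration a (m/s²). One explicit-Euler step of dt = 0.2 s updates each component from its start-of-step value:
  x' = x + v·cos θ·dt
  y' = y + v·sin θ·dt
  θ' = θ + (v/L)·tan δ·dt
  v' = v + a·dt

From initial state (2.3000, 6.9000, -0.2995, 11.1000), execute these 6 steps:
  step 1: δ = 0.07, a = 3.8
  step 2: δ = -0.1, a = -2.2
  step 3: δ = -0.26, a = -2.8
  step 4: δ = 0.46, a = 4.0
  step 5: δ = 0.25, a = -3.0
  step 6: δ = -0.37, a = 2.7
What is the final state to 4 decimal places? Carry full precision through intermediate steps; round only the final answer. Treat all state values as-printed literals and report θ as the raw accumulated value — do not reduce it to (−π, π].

(15.2677, 3.4981, -0.2583, 11.6000)

after step 1 (δ=0.07, a=3.8): (4.421175, 6.245006, -0.247615, 11.860000)
after step 2 (δ=-0.1, a=-2.2): (6.720828, 5.663646, -0.326947, 11.420000)
after step 3 (δ=-0.26, a=-2.8): (8.883839, 4.930133, -0.529478, 10.860000)
after step 4 (δ=0.46, a=4.0): (10.758429, 3.833094, -0.170773, 11.660000)
after step 5 (δ=0.25, a=-3.0): (13.056507, 3.436785, 0.027713, 11.060000)
after step 6 (δ=-0.37, a=2.7): (15.267658, 3.498078, -0.258271, 11.600000)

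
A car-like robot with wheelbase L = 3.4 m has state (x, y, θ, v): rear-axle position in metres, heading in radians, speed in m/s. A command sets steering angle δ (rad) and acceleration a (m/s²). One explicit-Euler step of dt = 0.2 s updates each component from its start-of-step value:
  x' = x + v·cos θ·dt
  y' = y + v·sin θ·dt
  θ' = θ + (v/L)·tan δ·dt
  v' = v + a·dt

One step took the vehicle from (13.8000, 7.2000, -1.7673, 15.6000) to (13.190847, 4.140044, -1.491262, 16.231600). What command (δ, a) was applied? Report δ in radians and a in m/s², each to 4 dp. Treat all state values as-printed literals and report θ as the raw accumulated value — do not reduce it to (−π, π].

δ = 0.2922, a = 3.1580

a = (v'−v)/dt = (0.631600)/0.2 = 3.1580
Δθ = θ'−θ = 0.276038;  (v·dt/L) = 15.6000·0.2/3.4 = 0.917647
tan δ = Δθ·L/(v·dt) = 0.300811  →  δ = 0.2922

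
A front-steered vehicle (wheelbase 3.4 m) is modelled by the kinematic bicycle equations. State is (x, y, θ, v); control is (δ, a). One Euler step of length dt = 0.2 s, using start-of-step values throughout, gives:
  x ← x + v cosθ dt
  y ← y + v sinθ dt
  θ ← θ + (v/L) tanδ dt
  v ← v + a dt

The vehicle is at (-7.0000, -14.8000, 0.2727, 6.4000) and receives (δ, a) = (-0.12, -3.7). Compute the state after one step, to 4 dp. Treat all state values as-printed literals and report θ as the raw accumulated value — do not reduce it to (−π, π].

x' = -7.0000 + 6.4000·cos(0.2727)·0.2 = -5.7673
y' = -14.8000 + 6.4000·sin(0.2727)·0.2 = -14.4553
θ' = 0.2727 + (6.4000/3.4)·tan(-0.12)·0.2 = 0.2273
v' = 6.4000 − 3.7000·0.2 = 5.6600

(-5.7673, -14.4553, 0.2273, 5.6600)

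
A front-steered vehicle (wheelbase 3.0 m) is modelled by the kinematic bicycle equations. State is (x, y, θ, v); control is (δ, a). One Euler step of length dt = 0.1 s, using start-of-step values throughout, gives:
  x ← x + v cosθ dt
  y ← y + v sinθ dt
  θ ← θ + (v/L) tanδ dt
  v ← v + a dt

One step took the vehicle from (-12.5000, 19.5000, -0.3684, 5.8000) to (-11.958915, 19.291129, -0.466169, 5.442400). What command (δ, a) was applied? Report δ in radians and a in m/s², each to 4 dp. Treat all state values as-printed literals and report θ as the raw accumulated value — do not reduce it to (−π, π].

δ = -0.4682, a = -3.5760

a = (v'−v)/dt = (-0.357600)/0.1 = -3.5760
Δθ = θ'−θ = -0.097769;  (v·dt/L) = 5.8000·0.1/3.0 = 0.193333
tan δ = Δθ·L/(v·dt) = -0.505702  →  δ = -0.4682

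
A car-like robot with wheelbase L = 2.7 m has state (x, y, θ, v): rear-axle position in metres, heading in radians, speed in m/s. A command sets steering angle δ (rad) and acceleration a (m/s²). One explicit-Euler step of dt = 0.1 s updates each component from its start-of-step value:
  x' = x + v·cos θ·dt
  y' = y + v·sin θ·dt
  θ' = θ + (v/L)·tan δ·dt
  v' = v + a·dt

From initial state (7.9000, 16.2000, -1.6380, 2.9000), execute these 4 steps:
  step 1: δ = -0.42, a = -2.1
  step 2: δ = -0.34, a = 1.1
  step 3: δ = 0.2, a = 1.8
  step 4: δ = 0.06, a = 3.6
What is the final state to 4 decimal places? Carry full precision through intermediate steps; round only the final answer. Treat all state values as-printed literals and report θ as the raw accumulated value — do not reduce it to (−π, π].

(7.7692, 15.0711, -1.6936, 3.3400)

after step 1 (δ=-0.42, a=-2.1): (7.880526, 15.910655, -1.685965, 2.690000)
after step 2 (δ=-0.34, a=1.1): (7.849614, 15.643437, -1.721208, 2.800000)
after step 3 (δ=0.2, a=1.8): (7.807657, 15.366598, -1.700186, 2.980000)
after step 4 (δ=0.06, a=3.6): (7.769206, 15.071089, -1.693556, 3.340000)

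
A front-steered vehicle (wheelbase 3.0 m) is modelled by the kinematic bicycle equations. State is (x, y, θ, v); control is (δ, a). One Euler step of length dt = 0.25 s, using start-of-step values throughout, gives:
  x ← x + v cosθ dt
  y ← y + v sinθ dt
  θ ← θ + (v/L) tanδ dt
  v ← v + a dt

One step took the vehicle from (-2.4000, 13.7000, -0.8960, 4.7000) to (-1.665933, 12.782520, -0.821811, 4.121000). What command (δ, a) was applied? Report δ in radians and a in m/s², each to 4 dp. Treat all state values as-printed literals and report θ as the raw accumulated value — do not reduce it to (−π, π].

δ = 0.1872, a = -2.3160

a = (v'−v)/dt = (-0.579000)/0.25 = -2.3160
Δθ = θ'−θ = 0.074189;  (v·dt/L) = 4.7000·0.25/3.0 = 0.391667
tan δ = Δθ·L/(v·dt) = 0.189419  →  δ = 0.1872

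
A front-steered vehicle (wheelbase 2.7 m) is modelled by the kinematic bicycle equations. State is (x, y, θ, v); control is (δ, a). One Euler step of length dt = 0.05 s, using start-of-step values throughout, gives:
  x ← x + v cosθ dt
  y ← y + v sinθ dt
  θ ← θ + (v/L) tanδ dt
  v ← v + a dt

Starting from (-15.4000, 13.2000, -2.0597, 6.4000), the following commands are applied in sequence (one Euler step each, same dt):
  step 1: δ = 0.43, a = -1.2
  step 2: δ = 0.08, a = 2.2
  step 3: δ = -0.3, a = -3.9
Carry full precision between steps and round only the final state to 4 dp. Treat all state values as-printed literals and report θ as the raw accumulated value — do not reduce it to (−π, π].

after step 1 (δ=0.43, a=-1.2): (-15.550291, 12.917489, -2.005345, 6.340000)
after step 2 (δ=0.08, a=2.2): (-15.683748, 12.629950, -1.995932, 6.450000)
after step 3 (δ=-0.3, a=-3.9): (-15.816761, 12.336159, -2.032881, 6.255000)

(-15.8168, 12.3362, -2.0329, 6.2550)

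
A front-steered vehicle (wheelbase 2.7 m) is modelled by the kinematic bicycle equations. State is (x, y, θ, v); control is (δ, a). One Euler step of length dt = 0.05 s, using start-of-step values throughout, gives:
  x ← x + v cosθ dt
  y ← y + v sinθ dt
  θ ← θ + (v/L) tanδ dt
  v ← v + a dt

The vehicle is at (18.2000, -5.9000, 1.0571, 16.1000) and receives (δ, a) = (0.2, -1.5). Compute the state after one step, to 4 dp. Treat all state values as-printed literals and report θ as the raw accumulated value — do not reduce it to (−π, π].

x' = 18.2000 + 16.1000·cos(1.0571)·0.05 = 18.5956
y' = -5.9000 + 16.1000·sin(1.0571)·0.05 = -5.1989
θ' = 1.0571 + (16.1000/2.7)·tan(0.2)·0.05 = 1.1175
v' = 16.1000 − 1.5000·0.05 = 16.0250

(18.5956, -5.1989, 1.1175, 16.0250)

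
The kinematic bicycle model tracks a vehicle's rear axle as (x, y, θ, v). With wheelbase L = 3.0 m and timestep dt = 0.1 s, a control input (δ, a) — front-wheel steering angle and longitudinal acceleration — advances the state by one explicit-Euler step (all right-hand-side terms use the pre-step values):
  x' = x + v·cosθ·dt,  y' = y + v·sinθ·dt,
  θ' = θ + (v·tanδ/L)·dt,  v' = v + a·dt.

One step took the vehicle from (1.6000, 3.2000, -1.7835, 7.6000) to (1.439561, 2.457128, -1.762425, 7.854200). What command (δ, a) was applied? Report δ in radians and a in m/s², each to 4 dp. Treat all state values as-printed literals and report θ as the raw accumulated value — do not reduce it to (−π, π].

δ = 0.0830, a = 2.5420

a = (v'−v)/dt = (0.254200)/0.1 = 2.5420
Δθ = θ'−θ = 0.021075;  (v·dt/L) = 7.6000·0.1/3.0 = 0.253333
tan δ = Δθ·L/(v·dt) = 0.083191  →  δ = 0.0830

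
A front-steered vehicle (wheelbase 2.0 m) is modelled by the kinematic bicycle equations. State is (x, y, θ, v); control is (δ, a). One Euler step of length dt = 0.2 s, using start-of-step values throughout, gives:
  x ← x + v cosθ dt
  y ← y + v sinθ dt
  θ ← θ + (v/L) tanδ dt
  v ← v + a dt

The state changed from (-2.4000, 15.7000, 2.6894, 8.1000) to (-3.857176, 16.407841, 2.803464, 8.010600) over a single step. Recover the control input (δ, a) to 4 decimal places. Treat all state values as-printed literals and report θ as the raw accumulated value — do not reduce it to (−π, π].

a = (v'−v)/dt = (-0.089400)/0.2 = -0.4470
Δθ = θ'−θ = 0.114064;  (v·dt/L) = 8.1000·0.2/2.0 = 0.810000
tan δ = Δθ·L/(v·dt) = 0.140820  →  δ = 0.1399

δ = 0.1399, a = -0.4470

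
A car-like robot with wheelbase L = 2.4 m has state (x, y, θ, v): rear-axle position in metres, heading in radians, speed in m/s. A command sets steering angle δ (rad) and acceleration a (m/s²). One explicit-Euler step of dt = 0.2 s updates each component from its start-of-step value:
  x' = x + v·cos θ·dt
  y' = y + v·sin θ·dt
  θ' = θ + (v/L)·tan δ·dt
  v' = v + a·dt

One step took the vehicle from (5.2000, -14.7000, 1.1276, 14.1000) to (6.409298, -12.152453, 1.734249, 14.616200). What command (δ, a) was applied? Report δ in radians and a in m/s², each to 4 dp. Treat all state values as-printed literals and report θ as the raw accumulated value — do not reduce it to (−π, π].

δ = 0.4766, a = 2.5810

a = (v'−v)/dt = (0.516200)/0.2 = 2.5810
Δθ = θ'−θ = 0.606649;  (v·dt/L) = 14.1000·0.2/2.4 = 1.175000
tan δ = Δθ·L/(v·dt) = 0.516297  →  δ = 0.4766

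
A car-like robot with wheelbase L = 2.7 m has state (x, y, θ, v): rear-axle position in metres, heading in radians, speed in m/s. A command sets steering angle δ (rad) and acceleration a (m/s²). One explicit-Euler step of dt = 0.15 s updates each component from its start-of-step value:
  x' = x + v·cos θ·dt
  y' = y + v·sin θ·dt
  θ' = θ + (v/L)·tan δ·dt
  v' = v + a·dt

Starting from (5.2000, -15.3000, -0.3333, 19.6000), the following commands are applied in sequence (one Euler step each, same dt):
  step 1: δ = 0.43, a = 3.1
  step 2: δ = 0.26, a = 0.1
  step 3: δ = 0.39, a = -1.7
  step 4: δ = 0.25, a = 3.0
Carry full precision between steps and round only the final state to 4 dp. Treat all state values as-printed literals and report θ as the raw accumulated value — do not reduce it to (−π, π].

after step 1 (δ=0.43, a=3.1): (7.978205, -16.261860, 0.166087, 20.065000)
after step 2 (δ=0.26, a=0.1): (10.946539, -15.764273, 0.462627, 20.080000)
after step 3 (δ=0.39, a=-1.7): (13.641926, -14.420015, 0.921182, 19.825000)
after step 4 (δ=0.25, a=3.0): (15.440686, -12.051967, 1.202413, 20.275000)

(15.4407, -12.0520, 1.2024, 20.2750)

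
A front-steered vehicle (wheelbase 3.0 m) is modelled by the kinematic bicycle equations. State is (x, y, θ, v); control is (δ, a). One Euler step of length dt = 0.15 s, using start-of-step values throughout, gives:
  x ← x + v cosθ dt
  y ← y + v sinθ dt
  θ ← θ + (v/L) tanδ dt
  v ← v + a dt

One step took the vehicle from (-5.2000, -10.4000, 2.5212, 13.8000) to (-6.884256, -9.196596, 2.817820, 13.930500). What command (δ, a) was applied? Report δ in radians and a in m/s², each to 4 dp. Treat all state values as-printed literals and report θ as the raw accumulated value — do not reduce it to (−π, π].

δ = 0.4060, a = 0.8700

a = (v'−v)/dt = (0.130500)/0.15 = 0.8700
Δθ = θ'−θ = 0.296620;  (v·dt/L) = 13.8000·0.15/3.0 = 0.690000
tan δ = Δθ·L/(v·dt) = 0.429884  →  δ = 0.4060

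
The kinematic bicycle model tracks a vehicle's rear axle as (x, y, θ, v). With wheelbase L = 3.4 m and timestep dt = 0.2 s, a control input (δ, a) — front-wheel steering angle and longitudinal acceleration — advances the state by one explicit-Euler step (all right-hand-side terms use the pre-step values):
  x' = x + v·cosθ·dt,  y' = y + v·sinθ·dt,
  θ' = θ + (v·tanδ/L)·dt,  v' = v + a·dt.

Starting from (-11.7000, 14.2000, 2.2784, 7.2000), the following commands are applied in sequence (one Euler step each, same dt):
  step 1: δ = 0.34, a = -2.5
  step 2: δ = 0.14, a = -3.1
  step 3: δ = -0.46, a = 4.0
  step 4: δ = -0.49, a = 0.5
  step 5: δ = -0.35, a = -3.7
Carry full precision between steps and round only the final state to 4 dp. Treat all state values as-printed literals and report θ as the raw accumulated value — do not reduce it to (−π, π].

after step 1 (δ=0.34, a=-2.5): (-12.636021, 15.294287, 2.428218, 6.700000)
after step 2 (δ=0.14, a=-3.1): (-13.649273, 16.171169, 2.483758, 6.080000)
after step 3 (δ=-0.46, a=4.0): (-14.611515, 16.914637, 2.306562, 6.880000)
after step 4 (δ=-0.49, a=0.5): (-15.535024, 17.934690, 2.090697, 6.980000)
after step 5 (δ=-0.35, a=-3.7): (-16.228548, 19.146234, 1.940820, 6.240000)

(-16.2285, 19.1462, 1.9408, 6.2400)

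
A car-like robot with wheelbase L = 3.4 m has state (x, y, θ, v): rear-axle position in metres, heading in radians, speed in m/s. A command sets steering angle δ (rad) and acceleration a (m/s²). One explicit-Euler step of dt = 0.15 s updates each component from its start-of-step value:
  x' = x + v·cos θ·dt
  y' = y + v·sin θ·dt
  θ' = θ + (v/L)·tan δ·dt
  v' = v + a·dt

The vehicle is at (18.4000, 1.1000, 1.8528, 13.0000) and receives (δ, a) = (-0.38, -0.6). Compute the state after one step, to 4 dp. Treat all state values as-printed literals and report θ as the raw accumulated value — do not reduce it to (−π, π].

x' = 18.4000 + 13.0000·cos(1.8528)·0.15 = 17.8574
y' = 1.1000 + 13.0000·sin(1.8528)·0.15 = 2.9730
θ' = 1.8528 + (13.0000/3.4)·tan(-0.38)·0.15 = 1.6237
v' = 13.0000 − 0.6000·0.15 = 12.9100

(17.8574, 2.9730, 1.6237, 12.9100)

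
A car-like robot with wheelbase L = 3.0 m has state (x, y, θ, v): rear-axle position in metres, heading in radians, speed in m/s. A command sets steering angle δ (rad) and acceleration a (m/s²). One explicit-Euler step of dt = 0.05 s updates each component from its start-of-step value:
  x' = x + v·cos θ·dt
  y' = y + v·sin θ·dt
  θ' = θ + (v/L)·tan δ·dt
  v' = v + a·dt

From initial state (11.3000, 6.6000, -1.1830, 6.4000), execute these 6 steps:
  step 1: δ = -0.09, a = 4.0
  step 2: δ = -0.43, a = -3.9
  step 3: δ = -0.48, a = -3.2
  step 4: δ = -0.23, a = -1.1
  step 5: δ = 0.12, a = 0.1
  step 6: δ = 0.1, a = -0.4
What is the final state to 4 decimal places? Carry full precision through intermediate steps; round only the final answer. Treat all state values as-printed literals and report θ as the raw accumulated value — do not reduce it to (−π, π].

after step 1 (δ=-0.09, a=4.0): (11.421008, 6.303762, -1.192626, 6.600000)
after step 2 (δ=-0.43, a=-3.9): (11.542851, 5.997079, -1.243074, 6.405000)
after step 3 (δ=-0.48, a=-3.2): (11.645935, 5.693873, -1.298650, 6.245000)
after step 4 (δ=-0.23, a=-1.1): (11.729868, 5.393115, -1.323020, 6.190000)
after step 5 (δ=0.12, a=0.1): (11.805772, 5.093067, -1.310580, 6.195000)
after step 6 (δ=0.1, a=-0.4): (11.885468, 4.793745, -1.300221, 6.175000)

(11.8855, 4.7937, -1.3002, 6.1750)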